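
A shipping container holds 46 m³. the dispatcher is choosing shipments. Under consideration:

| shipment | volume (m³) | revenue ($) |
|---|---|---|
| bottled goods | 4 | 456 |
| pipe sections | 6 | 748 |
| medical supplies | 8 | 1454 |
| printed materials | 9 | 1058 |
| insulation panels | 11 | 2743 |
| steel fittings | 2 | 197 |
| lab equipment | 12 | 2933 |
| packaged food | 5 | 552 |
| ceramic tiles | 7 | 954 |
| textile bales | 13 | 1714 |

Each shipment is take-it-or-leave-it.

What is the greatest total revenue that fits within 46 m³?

9041

Density check — insulation panels 249.36, lab equipment 244.42, medical supplies 181.75 are the best per m³.
Greedy by ratio would take pipe sections + medical supplies + insulation panels + steel fittings + lab equipment + ceramic tiles: 46 m³ used, total 9029.
Replace pipe sections and ceramic tiles with textile bales: the trade gains 12 net, giving 9041 at 46 m³.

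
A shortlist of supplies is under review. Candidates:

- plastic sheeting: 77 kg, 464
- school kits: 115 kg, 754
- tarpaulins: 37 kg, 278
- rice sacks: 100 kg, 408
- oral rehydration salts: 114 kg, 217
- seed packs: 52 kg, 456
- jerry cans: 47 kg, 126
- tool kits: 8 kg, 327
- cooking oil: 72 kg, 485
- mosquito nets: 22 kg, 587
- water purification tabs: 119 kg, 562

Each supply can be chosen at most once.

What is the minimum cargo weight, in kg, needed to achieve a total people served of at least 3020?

Minimise kg subject to total people served ≥ 3020.
plastic sheeting + school kits + seed packs + tool kits + cooking oil + mosquito nets: 3073 people served at 346 kg.
No combination under 346 kg hits 3020.

346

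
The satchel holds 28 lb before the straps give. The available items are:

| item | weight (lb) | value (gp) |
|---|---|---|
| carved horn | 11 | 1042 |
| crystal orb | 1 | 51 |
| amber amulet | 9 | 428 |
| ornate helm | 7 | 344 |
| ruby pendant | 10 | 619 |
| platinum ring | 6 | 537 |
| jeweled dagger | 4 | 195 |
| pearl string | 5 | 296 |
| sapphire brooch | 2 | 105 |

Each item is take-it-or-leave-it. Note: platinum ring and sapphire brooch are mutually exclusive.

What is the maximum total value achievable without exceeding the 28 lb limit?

2249

Density check — carved horn 94.73, platinum ring 89.50, ruby pendant 61.90, pearl string 59.20 are the best per lb.
Best packing: carved horn + crystal orb + ruby pendant + platinum ring — 28 lb, 2249 total.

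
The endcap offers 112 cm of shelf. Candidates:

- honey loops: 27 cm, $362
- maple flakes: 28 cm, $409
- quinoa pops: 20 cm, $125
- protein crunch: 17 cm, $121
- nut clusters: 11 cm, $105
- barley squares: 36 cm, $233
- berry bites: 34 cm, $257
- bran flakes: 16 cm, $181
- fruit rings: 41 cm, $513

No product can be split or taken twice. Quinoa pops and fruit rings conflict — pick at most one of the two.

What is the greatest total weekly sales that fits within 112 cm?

By weekly sales per cm: maple flakes 14.61, honey loops 13.41, fruit rings 12.51 lead.
Best packing: honey loops + maple flakes + bran flakes + fruit rings — 112 cm, 1465 total.

1465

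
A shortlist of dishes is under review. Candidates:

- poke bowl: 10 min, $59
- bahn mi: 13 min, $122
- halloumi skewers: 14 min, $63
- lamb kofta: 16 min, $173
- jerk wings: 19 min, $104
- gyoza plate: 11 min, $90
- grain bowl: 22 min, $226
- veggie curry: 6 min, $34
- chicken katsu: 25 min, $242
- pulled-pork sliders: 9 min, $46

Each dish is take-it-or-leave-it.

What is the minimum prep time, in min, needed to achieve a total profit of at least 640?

63

Need the lightest bundle worth ≥ 640.
lamb kofta + grain bowl + chicken katsu reaches 641 using 63 min.
Any bundle with less than 63 min falls short of 640.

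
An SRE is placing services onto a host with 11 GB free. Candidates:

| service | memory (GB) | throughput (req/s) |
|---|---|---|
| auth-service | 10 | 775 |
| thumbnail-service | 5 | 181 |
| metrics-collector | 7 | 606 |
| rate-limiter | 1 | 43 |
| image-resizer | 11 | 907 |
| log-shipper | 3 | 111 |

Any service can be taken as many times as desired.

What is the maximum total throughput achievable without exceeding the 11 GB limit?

907

Greedy by ratio would take metrics-collector + 4×rate-limiter: 11 GB used, total 778.
The 11 GB tied up in metrics-collector and 4×rate-limiter is better spent on image-resizer — total rises to 907 (11 GB).
That's the maximum — no swap from here does better than 907.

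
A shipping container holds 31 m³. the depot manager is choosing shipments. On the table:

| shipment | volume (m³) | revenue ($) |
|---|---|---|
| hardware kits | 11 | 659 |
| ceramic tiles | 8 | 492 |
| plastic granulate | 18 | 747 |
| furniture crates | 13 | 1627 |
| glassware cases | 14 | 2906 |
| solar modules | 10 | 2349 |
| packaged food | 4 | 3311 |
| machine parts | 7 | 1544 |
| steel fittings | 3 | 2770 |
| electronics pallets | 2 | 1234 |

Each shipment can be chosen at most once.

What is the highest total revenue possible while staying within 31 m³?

Ranking by ratio (revenue/m³): steel fittings 923.33, packaged food 827.75, electronics pallets 617.00, solar modules 234.90.
The ratio heuristic lands on solar modules + packaged food + machine parts + steel fittings + electronics pallets (11208) but leaves 5 m³ idle.
The 10 m³ tied up in solar modules is better spent on glassware cases — total rises to 11765 (30 m³).

11765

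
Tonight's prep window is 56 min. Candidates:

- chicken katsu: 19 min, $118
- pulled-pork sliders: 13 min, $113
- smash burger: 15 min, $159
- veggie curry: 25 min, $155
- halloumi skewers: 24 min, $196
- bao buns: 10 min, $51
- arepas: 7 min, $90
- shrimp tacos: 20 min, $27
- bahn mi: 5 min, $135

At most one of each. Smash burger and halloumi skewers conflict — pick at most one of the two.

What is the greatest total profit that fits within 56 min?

553

A density-first pass picks pulled-pork sliders + smash burger + bao buns + arepas + bahn mi — 548 at 50 min.
The 13 min tied up in pulled-pork sliders is better spent on chicken katsu — total rises to 553 (56 min).
The closest alternative, pulled-pork sliders + smash burger + bao buns + arepas + bahn mi, reaches only 548.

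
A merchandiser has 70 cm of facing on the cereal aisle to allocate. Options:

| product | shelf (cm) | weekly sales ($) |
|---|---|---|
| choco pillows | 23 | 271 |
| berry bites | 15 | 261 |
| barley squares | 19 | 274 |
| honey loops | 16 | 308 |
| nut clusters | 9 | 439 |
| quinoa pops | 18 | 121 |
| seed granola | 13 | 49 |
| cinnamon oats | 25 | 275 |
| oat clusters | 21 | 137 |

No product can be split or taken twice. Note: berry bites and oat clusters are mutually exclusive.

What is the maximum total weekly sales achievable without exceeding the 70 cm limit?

1296

A density-first pass picks berry bites + barley squares + honey loops + nut clusters — 1282 at 59 cm.
The 15 cm tied up in berry bites is better spent on cinnamon oats — total rises to 1296 (69 cm).
An exhaustive check of the 512 subsets confirms 1296.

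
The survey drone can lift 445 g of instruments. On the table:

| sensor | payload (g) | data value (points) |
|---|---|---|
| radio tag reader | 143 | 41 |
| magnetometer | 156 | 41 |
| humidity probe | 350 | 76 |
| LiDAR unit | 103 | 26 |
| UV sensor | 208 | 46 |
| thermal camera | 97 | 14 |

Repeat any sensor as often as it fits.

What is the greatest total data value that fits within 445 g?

123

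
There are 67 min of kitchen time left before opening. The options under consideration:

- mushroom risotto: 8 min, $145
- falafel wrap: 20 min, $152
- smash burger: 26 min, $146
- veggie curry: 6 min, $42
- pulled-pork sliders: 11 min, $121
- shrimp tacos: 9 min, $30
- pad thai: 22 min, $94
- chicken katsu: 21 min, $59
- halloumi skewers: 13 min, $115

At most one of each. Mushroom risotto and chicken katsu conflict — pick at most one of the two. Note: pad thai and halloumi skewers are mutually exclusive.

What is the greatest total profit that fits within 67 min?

Density check — mushroom risotto 18.12, pulled-pork sliders 11.00, halloumi skewers 8.85 are the best per min.
Taking mushroom risotto + falafel wrap + veggie curry + pulled-pork sliders + shrimp tacos + halloumi skewers: 67 min used, 605 in profit.

605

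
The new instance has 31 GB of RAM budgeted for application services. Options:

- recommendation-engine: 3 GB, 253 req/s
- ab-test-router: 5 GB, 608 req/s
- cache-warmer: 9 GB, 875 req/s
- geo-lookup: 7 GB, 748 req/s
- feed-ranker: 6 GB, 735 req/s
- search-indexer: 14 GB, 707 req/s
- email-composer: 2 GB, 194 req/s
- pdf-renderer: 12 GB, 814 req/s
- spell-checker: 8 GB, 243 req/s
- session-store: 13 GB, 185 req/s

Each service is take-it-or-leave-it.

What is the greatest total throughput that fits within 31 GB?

3219

Density check — feed-ranker 122.50, ab-test-router 121.60, geo-lookup 106.86 are the best per GB.
A density-first pass picks ab-test-router + cache-warmer + geo-lookup + feed-ranker + email-composer — 3160 at 29 GB.
Dropping email-composer frees 2 GB; slotting in recommendation-engine (3 GB) lifts the total to 3219 at 30 GB.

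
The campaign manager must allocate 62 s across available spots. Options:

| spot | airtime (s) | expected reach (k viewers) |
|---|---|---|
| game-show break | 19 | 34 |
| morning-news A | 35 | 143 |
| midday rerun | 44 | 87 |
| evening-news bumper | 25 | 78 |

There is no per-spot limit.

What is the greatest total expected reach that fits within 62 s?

By expected reach per s: morning-news A 4.09, evening-news bumper 3.12, midday rerun 1.98, game-show break 1.79 lead.
Best packing: morning-news A + evening-news bumper — 60 s, 221 total.
No other feasible combination exceeds 221.

221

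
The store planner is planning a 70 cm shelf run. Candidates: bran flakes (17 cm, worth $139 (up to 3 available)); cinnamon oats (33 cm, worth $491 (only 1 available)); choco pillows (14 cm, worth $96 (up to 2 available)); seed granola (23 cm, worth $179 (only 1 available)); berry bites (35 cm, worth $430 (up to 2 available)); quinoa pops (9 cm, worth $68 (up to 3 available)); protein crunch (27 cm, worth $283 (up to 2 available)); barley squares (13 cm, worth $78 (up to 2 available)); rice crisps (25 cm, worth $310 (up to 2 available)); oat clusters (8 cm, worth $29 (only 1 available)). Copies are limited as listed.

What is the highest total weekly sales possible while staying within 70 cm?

921

Taking the top-ratio products first gives cinnamon oats + quinoa pops + rice crisps for 869 (67 cm).
The 34 cm tied up in quinoa pops and rice crisps is better spent on berry bites — total rises to 921 (68 cm).
The spare 2 cm is too small for any remaining product, and no exchange beats 921.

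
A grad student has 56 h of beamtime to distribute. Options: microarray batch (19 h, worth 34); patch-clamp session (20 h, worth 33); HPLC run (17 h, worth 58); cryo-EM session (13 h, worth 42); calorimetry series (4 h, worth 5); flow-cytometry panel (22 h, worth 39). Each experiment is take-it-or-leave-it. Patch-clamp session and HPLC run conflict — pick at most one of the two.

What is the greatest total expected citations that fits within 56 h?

144

By expected citations per h: HPLC run 3.41, cryo-EM session 3.23, microarray batch 1.79 lead.
The ratio heuristic lands on microarray batch + HPLC run + cryo-EM session + calorimetry series (139) but leaves 3 h idle.
Dropping microarray batch frees 19 h; slotting in flow-cytometry panel (22 h) lifts the total to 144 at 56 h.
Next best is microarray batch + HPLC run + cryo-EM session + calorimetry series at 139 (53 h) — short by 5.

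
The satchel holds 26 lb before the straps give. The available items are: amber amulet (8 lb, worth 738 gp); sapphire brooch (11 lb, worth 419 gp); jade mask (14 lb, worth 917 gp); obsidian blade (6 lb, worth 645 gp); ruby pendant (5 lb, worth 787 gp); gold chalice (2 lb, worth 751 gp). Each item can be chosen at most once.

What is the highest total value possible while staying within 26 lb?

2921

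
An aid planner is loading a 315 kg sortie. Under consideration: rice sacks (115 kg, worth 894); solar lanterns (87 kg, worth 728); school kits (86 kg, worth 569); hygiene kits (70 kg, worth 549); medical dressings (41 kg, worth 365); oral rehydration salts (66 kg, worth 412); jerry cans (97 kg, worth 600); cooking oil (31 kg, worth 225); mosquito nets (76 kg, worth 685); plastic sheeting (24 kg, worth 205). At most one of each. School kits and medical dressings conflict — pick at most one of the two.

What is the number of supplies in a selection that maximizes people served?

5

The maximum people served within 315 kg is 2552.
solar lanterns + hygiene kits + medical dressings + cooking oil + mosquito nets hits 2552 at 305 kg.
Any selection reaching 2552 contains exactly 5 supplies.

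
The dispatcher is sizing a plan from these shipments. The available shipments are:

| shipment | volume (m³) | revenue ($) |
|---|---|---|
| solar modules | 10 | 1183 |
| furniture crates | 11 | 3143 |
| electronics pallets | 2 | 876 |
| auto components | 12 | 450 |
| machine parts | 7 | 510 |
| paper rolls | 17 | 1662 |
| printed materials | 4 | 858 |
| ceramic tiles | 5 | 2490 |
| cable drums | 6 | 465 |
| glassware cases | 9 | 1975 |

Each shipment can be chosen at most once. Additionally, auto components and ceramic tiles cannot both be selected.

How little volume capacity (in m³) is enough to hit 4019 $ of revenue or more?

11

Minimise m³ subject to total revenue ≥ 4019.
electronics pallets + printed materials + ceramic tiles reaches 4224 using 11 m³.
Below 11 m³ the best achievable stays under 4019.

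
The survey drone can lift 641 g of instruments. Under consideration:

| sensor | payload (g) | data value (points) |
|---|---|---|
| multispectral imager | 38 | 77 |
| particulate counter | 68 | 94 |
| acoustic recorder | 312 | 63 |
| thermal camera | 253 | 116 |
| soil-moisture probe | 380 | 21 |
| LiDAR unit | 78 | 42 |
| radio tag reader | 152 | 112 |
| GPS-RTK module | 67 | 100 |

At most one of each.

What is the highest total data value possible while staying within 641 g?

499

Ranking by ratio (data value/g): multispectral imager 2.03, GPS-RTK module 1.49, particulate counter 1.38, radio tag reader 0.74.
A density-first pass picks multispectral imager + particulate counter + LiDAR unit + radio tag reader + GPS-RTK module — 425 at 403 g.
The 78 g tied up in LiDAR unit is better spent on thermal camera — total rises to 499 (578 g).
The closest alternative, particulate counter + thermal camera + LiDAR unit + radio tag reader + GPS-RTK module, reaches only 464.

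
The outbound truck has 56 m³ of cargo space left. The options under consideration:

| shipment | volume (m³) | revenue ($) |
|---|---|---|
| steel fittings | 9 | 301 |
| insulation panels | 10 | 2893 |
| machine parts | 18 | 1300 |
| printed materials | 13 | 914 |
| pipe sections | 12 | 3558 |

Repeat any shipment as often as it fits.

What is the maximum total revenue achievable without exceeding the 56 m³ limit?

16460

Greedy by ratio would take 4×pipe sections: 48 m³ used, total 14232.
Dropping pipe sections frees 12 m³; slotting in 2×insulation panels (20 m³) lifts the total to 16460 at 56 m³.
No other feasible combination exceeds 16460.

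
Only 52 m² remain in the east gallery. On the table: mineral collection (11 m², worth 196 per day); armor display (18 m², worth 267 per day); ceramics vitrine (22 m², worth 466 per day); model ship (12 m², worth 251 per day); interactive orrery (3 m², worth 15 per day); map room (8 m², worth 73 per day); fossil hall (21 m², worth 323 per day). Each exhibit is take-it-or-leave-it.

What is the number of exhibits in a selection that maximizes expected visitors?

Optimal total is 984.
One optimal bundle: armor display + ceramics vitrine + model ship (52 m²).
Every optimal selection uses 3 exhibits.

3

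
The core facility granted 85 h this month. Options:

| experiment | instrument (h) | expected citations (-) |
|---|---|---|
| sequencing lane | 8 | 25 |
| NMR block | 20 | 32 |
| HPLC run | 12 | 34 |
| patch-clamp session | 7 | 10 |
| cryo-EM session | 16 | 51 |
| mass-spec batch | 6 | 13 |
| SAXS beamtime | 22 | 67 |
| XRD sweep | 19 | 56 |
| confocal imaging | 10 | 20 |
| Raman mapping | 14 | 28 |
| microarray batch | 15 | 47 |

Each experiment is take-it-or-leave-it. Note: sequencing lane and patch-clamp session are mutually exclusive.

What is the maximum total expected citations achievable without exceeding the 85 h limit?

Taking the top-ratio experiments first gives sequencing lane + cryo-EM session + SAXS beamtime + XRD sweep + microarray batch for 246 (80 h).
Replace sequencing lane with HPLC run: the trade gains 9 net, giving 255 at 84 h.
The spare 1 h is too small for any remaining experiment, and no feasible exchange beats 255.

255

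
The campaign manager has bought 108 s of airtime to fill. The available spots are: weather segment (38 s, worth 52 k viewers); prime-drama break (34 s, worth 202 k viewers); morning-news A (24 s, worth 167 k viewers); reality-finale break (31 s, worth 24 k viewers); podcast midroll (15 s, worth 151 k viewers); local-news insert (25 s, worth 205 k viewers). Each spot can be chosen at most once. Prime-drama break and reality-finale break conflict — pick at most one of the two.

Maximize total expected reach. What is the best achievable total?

725

Prime-drama break + morning-news A + podcast midroll + local-news insert uses 98 of the 108 s and totals 725.
Next best is weather segment + morning-news A + podcast midroll + local-news insert at 575 (102 s) — short by 150.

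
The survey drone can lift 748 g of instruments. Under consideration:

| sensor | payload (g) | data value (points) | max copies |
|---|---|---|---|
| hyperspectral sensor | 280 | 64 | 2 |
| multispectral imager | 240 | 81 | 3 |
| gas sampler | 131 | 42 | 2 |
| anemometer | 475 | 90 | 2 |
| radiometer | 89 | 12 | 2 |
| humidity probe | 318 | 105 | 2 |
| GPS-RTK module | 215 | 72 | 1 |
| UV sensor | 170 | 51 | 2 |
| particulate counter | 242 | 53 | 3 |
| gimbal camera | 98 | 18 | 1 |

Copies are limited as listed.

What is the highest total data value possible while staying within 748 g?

A density-first pass picks 3×multispectral imager — 243 at 720 g.
The 240 g tied up in multispectral imager is better spent on 2×gas sampler — total rises to 246 (742 g).
No other feasible combination exceeds 246.

246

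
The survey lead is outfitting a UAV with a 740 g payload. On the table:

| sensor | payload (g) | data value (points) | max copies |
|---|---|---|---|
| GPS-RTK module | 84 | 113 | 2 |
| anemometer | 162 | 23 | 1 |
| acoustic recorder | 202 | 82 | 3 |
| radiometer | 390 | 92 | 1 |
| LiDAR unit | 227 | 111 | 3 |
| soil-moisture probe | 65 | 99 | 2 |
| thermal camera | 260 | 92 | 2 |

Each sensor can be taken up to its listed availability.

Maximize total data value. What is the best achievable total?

617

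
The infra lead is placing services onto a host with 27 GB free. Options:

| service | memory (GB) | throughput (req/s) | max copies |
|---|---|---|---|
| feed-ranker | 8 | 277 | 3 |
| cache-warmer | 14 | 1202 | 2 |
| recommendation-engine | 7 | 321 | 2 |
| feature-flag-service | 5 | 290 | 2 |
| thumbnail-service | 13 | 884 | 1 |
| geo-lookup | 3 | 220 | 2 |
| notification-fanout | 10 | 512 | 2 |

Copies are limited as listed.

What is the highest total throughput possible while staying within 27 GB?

Greedy by ratio would take cache-warmer + feature-flag-service + 2×geo-lookup: 25 GB used, total 1932.
Replace feature-flag-service and 2×geo-lookup with thumbnail-service: the trade gains 154 net, giving 2086 at 27 GB.
No other feasible combination exceeds 2086.

2086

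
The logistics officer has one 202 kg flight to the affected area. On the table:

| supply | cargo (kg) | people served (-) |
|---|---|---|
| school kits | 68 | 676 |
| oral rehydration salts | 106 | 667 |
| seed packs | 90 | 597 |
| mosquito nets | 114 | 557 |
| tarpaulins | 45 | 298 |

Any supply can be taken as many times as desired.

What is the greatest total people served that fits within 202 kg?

The ratio ordering already packs tightly: 2×school kits + tarpaulins, 181 kg, 1650.

1650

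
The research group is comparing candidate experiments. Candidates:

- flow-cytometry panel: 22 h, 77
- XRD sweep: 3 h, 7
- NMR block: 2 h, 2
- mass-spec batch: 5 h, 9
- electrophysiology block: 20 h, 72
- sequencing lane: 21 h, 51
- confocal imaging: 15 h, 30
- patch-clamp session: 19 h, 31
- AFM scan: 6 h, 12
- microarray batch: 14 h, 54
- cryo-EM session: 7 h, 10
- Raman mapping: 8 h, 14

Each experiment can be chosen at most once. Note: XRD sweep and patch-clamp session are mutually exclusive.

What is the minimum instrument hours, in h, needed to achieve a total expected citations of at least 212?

61

Minimise h subject to total expected citations ≥ 212.
flow-cytometry panel + XRD sweep + NMR block + electrophysiology block + microarray batch: 212 expected citations at 61 h.
Any bundle with less than 61 h falls short of 212.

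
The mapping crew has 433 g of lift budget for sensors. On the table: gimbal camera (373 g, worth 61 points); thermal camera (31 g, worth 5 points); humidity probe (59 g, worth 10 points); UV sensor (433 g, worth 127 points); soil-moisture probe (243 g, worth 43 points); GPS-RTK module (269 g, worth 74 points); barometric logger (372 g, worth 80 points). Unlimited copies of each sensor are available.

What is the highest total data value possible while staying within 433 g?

127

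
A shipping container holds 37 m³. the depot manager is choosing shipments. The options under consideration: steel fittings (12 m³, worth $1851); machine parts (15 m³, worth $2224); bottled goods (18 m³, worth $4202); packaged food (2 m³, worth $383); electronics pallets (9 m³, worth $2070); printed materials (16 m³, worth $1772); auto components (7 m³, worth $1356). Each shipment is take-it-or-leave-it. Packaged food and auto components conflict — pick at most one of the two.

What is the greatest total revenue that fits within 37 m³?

7628

Density check — bottled goods 233.44, electronics pallets 230.00, auto components 193.71, packaged food 191.50 are the best per m³.
Bottled goods + electronics pallets + auto components uses 34 of the 37 m³ and totals 7628.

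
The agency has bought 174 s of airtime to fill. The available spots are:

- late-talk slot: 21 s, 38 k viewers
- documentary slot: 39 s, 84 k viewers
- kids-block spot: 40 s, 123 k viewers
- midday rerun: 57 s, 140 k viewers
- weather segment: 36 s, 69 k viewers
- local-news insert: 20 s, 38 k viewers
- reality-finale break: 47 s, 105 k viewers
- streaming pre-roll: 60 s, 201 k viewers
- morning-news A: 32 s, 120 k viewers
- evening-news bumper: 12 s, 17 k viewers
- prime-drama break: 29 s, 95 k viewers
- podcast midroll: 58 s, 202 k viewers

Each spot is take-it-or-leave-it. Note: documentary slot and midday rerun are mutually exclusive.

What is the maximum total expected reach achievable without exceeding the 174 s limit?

Density check — morning-news A 3.75, podcast midroll 3.48, streaming pre-roll 3.35 are the best per s.
Taking late-talk slot + streaming pre-roll + morning-news A + podcast midroll: 171 s used, 561 in expected reach.

561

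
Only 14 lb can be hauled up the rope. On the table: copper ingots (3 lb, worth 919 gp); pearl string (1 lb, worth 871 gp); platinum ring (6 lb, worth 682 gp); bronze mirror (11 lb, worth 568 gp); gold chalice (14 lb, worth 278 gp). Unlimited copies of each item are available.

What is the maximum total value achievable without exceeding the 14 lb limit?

12194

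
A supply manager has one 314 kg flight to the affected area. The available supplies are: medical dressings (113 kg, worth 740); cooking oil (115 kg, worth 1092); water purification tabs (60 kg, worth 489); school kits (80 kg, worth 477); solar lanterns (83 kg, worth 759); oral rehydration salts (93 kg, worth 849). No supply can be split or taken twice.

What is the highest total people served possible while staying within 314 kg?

2700

Ranking by ratio (people served/kg): cooking oil 9.50, solar lanterns 9.14, oral rehydration salts 9.13, water purification tabs 8.15.
Cooking oil + solar lanterns + oral rehydration salts uses 291 of the 314 kg and totals 2700.
That's the maximum — no swap from here does better than 2700.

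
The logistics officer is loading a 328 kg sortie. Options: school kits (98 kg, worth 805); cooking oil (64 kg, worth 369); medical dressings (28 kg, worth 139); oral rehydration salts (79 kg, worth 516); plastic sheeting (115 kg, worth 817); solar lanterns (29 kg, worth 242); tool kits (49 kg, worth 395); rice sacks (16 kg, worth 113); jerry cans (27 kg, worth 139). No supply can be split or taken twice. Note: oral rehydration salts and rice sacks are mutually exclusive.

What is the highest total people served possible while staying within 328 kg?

2398

By people served per kg: solar lanterns 8.34, school kits 8.21, tool kits 8.06, plastic sheeting 7.10 lead.
Greedy by ratio would take school kits + plastic sheeting + solar lanterns + tool kits + rice sacks: 307 kg used, total 2372.
The 16 kg tied up in rice sacks is better spent on medical dressings — total rises to 2398 (319 kg).
School kits + plastic sheeting + solar lanterns + tool kits + jerry cans matches that 2398 at 318 kg; no feasible combination exceeds it.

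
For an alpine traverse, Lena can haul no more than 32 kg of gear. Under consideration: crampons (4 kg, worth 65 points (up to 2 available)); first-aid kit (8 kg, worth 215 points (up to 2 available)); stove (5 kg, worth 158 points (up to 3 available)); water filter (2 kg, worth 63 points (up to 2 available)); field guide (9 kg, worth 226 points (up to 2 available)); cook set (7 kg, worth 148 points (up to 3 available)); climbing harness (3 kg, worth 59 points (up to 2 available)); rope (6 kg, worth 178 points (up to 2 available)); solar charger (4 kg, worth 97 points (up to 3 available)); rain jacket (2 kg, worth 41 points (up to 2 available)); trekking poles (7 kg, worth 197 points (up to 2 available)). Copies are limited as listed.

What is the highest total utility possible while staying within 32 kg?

The ratio heuristic lands on 3×stove + 2×water filter + 2×rope (956) but leaves 1 kg idle.
Replace rope with trekking poles: the trade gains 19 net, giving 975 at 32 kg.
That's the maximum — no swap from here does better than 975.

975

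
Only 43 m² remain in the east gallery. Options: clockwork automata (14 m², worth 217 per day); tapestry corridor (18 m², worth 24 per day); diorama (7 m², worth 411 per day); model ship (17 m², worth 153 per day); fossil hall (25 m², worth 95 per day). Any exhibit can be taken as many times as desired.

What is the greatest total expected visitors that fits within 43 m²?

2466

By expected visitors per m²: diorama 58.71, clockwork automata 15.50, model ship 9.00, fossil hall 3.80 lead.
Best packing: 6×diorama — 42 m², 2466 total.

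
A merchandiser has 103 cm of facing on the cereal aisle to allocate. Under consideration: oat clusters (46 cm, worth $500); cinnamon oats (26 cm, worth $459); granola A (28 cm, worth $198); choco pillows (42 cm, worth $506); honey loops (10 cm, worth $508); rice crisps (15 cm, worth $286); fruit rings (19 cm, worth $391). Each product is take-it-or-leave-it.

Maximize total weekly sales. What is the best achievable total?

1864

The ratio heuristic lands on cinnamon oats + granola A + honey loops + rice crisps + fruit rings (1842) but leaves 5 cm idle.
Replace granola A and rice crisps with choco pillows: the trade gains 22 net, giving 1864 at 97 cm.
No other feasible combination exceeds 1864.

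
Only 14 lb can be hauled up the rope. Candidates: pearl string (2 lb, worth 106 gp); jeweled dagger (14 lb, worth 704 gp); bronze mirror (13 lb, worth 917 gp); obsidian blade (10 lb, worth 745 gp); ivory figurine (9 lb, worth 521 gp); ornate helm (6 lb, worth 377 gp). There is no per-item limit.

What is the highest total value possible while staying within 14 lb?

957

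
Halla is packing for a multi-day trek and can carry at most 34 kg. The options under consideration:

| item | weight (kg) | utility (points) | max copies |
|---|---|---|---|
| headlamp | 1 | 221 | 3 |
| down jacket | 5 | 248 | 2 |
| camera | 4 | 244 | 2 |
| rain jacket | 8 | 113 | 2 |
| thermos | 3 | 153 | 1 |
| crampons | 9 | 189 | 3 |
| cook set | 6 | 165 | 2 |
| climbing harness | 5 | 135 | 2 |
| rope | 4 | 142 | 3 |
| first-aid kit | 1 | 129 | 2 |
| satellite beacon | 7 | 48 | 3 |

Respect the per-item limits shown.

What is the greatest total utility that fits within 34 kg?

2342

By utility per kg: headlamp 221.00, first-aid kit 129.00, camera 61.00 lead.
3×headlamp + 2×down jacket + 2×camera + thermos + 2×rope + 2×first-aid kit uses 34 of the 34 kg and totals 2342.
Nothing else within 34 kg beats 2342.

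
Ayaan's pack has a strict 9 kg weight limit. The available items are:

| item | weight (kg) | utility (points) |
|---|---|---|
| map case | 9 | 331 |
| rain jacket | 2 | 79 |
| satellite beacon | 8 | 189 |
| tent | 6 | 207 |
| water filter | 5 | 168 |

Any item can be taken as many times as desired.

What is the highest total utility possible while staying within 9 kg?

A density-first pass picks 4×rain jacket — 316 at 8 kg.
The 8 kg tied up in 4×rain jacket is better spent on map case — total rises to 331 (9 kg).

331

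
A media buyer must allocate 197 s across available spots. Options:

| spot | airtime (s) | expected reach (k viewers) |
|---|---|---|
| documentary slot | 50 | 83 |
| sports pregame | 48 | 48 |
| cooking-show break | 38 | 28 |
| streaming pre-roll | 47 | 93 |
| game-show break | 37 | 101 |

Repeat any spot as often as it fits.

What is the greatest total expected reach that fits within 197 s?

505

The ratio ordering already packs tightly: 5×game-show break, 185 s, 505.
That's the maximum — no swap from here does better than 505.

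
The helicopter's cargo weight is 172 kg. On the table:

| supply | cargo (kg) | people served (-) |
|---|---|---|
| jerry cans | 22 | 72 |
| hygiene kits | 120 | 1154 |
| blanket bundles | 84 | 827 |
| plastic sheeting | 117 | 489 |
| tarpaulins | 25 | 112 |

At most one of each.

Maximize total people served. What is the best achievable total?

1338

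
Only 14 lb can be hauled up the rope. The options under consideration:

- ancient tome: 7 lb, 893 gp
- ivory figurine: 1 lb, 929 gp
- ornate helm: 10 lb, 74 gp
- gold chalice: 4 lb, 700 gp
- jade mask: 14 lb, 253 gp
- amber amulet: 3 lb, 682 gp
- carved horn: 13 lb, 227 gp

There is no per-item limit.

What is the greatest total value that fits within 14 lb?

13006

The ratio ordering already packs tightly: 14×ivory figurine, 14 lb, 13006.
That's the maximum — no swap from here does better than 13006.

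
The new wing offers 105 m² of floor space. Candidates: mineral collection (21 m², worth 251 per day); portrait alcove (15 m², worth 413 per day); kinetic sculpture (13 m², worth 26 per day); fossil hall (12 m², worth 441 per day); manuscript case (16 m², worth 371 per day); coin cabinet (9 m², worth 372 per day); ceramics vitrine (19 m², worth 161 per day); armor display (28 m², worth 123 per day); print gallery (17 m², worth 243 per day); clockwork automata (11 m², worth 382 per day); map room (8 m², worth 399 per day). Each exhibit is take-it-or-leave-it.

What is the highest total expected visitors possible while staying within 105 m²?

Ranking by ratio (expected visitors/m²): map room 49.88, coin cabinet 41.33, fossil hall 36.75, clockwork automata 34.73.
The ratio heuristic lands on portrait alcove + kinetic sculpture + fossil hall + manuscript case + coin cabinet + print gallery + clockwork automata + map room (2647) but leaves 4 m² idle.
Dropping print gallery frees 17 m²; slotting in mineral collection (21 m²) lifts the total to 2655 at 105 m².
Nothing else within 105 m² beats 2655.

2655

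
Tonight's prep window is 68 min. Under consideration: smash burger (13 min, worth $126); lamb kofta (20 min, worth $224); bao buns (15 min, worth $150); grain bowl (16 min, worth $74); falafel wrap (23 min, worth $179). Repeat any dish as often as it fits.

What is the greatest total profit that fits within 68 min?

Taking the top-ratio dishes first gives 3×lamb kofta for 672 (60 min).
Dropping lamb kofta frees 20 min; slotting in smash burger + bao buns (28 min) lifts the total to 724 at 68 min.
That's the maximum — no swap from here does better than 724.

724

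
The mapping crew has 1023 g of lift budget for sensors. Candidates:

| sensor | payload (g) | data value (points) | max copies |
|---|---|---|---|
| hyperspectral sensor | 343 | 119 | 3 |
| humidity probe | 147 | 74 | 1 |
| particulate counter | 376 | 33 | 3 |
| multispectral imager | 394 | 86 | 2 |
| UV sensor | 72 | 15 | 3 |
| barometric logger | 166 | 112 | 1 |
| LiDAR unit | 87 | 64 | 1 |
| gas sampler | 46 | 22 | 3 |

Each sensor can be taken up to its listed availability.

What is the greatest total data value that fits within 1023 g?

450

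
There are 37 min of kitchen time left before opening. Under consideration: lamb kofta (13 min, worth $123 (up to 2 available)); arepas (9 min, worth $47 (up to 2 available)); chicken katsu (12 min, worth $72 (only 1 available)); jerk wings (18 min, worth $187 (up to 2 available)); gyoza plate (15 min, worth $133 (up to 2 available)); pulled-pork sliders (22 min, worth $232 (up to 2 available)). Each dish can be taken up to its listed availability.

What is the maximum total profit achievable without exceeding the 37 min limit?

Greedy by ratio would take lamb kofta + pulled-pork sliders: 35 min used, total 355.
The 35 min tied up in lamb kofta and pulled-pork sliders is better spent on 2×jerk wings — total rises to 374 (36 min).
That's the maximum — no swap from here does better than 374.

374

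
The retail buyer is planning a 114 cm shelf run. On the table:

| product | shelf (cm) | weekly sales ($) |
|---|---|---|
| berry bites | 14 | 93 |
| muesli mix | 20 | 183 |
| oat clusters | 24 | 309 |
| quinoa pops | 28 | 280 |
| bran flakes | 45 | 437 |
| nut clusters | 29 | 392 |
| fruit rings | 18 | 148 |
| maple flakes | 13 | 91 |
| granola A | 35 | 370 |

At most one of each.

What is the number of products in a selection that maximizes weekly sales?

5

The maximum weekly sales within 114 cm is 1255.
muesli mix + oat clusters + quinoa pops + nut clusters + maple flakes hits 1255 at 114 cm.
Every optimal selection uses 5 products.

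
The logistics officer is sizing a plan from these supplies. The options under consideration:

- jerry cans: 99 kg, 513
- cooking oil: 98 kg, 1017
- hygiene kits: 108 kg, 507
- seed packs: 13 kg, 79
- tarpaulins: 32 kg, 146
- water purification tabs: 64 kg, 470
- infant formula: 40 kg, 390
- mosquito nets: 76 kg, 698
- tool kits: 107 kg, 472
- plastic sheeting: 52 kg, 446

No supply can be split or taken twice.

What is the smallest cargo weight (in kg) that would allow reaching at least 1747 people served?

187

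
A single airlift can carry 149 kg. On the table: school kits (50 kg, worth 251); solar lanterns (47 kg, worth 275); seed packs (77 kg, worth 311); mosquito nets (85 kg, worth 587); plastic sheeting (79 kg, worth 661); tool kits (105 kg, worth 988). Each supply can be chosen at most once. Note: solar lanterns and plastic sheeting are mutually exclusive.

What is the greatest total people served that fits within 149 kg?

Best packing: tool kits — 105 kg, 988 total.
An exhaustive check of the 64 subsets confirms 988.

988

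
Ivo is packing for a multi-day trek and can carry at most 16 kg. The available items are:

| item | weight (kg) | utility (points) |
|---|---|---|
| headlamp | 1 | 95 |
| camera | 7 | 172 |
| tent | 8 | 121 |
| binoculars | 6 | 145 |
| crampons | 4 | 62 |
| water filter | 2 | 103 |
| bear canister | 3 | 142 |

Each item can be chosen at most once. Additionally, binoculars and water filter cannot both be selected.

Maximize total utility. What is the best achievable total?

512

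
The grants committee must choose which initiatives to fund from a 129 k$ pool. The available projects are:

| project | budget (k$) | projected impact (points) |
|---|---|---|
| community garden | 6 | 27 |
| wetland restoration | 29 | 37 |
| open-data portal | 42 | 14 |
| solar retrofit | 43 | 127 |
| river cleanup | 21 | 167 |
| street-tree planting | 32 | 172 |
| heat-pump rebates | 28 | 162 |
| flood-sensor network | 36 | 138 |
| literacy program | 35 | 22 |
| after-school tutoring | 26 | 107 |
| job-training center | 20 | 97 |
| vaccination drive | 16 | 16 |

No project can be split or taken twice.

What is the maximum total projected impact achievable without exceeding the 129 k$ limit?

705

A density-first pass picks community garden + river cleanup + street-tree planting + heat-pump rebates + job-training center + vaccination drive — 641 at 123 k$.
The 22 k$ tied up in community garden and vaccination drive is better spent on after-school tutoring — total rises to 705 (127 k$).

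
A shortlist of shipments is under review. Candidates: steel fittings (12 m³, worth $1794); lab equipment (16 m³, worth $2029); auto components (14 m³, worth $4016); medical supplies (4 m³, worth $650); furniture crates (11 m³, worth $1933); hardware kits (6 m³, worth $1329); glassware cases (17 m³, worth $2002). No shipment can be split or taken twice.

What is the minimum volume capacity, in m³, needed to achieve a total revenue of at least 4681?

20

Minimise m³ subject to total revenue ≥ 4681.
auto components + hardware kits: 5345 revenue at 20 m³.
No combination under 20 m³ hits 4681.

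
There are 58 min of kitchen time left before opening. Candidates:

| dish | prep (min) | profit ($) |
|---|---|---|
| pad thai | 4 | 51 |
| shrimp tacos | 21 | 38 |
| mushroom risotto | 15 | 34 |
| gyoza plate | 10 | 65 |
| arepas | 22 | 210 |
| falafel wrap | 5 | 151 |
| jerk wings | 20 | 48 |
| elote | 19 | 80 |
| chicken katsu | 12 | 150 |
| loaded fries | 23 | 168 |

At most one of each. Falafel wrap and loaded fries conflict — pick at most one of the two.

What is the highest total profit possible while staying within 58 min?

Ranking by ratio (profit/min): falafel wrap 30.20, pad thai 12.75, chicken katsu 12.50, arepas 9.55.
Taking pad thai + gyoza plate + arepas + falafel wrap + chicken katsu: 53 min used, 627 in profit.
The spare 5 min is too small for any remaining dish, and no feasible exchange beats 627.

627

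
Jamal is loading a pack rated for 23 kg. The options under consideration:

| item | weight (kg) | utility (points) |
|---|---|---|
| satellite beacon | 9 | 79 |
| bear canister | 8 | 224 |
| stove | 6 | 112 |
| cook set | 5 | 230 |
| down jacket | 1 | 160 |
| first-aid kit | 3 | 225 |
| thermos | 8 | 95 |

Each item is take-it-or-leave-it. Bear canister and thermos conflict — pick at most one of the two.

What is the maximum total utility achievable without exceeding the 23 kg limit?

By utility per kg: down jacket 160.00, first-aid kit 75.00, cook set 46.00 lead.
Taking bear canister + stove + cook set + down jacket + first-aid kit: 23 kg used, 951 in utility.
The closest alternative, bear canister + cook set + down jacket + first-aid kit, reaches only 839.

951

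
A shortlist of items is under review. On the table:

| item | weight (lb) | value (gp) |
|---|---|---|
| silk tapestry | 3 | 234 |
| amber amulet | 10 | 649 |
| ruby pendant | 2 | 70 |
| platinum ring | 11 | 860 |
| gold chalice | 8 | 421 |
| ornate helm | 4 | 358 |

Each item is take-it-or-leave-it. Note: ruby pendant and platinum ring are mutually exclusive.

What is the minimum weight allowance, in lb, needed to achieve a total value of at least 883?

Look for the lowest-weight combination reaching 883.
Taking silk tapestry + amber amulet gives 883 (≥ 883) for 13 lb.
No combination under 13 lb hits 883.

13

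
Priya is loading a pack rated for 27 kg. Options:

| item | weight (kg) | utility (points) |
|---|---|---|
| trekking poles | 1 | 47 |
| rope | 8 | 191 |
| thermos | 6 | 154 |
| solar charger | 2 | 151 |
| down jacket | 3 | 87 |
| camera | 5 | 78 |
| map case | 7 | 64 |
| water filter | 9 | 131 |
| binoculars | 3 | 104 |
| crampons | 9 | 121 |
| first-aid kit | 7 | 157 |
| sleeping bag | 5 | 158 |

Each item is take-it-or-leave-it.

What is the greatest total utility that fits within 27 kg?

Best packing: trekking poles + thermos + solar charger + down jacket + binoculars + first-aid kit + sleeping bag — 27 kg, 858 total.
An exhaustive check of the 4096 subsets confirms 858.

858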